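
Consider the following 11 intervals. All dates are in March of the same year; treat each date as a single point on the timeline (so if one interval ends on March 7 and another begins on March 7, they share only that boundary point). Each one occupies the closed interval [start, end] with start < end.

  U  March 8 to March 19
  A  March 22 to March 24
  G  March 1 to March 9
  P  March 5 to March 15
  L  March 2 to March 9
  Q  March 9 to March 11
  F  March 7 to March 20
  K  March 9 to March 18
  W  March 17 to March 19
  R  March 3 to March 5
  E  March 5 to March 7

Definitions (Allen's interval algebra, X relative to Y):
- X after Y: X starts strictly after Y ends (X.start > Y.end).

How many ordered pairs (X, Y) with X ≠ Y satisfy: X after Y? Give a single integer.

23

Checking all 110 ordered pairs for relation 'after'; matching pairs in alphabetical order:
(A, E): A after E ✓
(A, F): A after F ✓
(A, G): A after G ✓
(A, K): A after K ✓
(A, L): A after L ✓
(A, P): A after P ✓
(A, Q): A after Q ✓
(A, R): A after R ✓
(A, U): A after U ✓
(A, W): A after W ✓
(F, R): F after R ✓
(K, E): K after E ✓
(K, R): K after R ✓
(Q, E): Q after E ✓
(Q, R): Q after R ✓
(U, E): U after E ✓
(U, R): U after R ✓
(W, E): W after E ✓
(W, G): W after G ✓
(W, L): W after L ✓
(W, P): W after P ✓
(W, Q): W after Q ✓
(W, R): W after R ✓
Count: 23.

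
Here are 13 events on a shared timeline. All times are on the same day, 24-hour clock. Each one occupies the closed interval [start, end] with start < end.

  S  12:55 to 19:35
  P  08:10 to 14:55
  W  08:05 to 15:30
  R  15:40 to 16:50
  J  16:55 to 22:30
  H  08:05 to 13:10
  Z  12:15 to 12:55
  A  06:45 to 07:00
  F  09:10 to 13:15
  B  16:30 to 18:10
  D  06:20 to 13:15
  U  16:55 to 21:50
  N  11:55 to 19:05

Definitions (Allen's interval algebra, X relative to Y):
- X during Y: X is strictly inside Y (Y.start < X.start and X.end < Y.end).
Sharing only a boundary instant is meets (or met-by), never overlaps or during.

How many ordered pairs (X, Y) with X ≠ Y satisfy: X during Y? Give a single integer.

15

Checking all 156 ordered pairs for relation 'during'; matching pairs in alphabetical order:
(A, D): A during D ✓
(B, N): B during N ✓
(B, S): B during S ✓
(F, P): F during P ✓
(F, W): F during W ✓
(H, D): H during D ✓
(P, W): P during W ✓
(R, N): R during N ✓
(R, S): R during S ✓
(Z, D): Z during D ✓
(Z, F): Z during F ✓
(Z, H): Z during H ✓
(Z, N): Z during N ✓
(Z, P): Z during P ✓
(Z, W): Z during W ✓
Count: 15.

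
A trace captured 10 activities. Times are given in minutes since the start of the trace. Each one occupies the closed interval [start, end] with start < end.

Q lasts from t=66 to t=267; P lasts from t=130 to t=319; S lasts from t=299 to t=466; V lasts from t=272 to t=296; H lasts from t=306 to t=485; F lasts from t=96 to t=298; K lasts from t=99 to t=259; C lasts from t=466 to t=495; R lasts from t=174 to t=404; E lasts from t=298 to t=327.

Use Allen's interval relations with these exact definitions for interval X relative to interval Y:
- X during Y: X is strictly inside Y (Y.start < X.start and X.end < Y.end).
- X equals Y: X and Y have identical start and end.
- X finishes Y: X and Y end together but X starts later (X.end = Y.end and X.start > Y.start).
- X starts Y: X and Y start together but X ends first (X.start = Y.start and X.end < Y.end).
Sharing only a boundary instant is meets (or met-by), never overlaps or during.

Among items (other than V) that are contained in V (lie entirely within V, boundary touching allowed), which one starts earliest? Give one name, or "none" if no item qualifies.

none

Target V = [t=272, t=296].
C [t=466, t=495] → after → excluded.
E [t=298, t=327] → after → excluded.
F [t=96, t=298] → contains → excluded.
H [t=306, t=485] → after → excluded.
K [t=99, t=259] → before → excluded.
P [t=130, t=319] → contains → excluded.
Q [t=66, t=267] → before → excluded.
R [t=174, t=404] → contains → excluded.
S [t=299, t=466] → after → excluded.
No candidates → none.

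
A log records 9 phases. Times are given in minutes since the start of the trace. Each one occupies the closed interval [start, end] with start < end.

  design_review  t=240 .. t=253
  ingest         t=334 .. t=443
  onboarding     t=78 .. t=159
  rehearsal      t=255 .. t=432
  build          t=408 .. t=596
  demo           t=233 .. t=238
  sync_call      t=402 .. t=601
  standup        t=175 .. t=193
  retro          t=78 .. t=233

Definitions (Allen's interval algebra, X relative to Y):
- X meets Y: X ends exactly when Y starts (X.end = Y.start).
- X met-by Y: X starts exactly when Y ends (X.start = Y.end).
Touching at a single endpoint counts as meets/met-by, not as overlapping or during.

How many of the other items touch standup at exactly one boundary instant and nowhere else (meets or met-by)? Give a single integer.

0

Target standup = [t=175, t=193].
build [t=408, t=596] → after → no.
demo [t=233, t=238] → after → no.
design_review [t=240, t=253] → after → no.
ingest [t=334, t=443] → after → no.
onboarding [t=78, t=159] → before → no.
rehearsal [t=255, t=432] → after → no.
retro [t=78, t=233] → contains → no.
sync_call [t=402, t=601] → after → no.
Total: 0.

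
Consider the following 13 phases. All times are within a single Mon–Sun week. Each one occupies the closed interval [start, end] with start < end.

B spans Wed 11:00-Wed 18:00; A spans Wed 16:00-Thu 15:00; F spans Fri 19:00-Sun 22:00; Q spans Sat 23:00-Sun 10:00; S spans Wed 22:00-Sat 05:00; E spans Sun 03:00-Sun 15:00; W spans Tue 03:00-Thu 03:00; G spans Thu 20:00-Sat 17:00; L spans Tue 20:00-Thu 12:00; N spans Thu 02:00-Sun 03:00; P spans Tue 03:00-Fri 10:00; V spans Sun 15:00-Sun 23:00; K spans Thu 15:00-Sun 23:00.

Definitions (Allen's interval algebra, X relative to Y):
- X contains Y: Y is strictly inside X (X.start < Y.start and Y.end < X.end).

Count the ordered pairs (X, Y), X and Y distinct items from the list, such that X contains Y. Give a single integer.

12

Checking all 156 ordered pairs for relation 'contains'; matching pairs in alphabetical order:
(F, E): F contains E ✓
(F, Q): F contains Q ✓
(K, E): K contains E ✓
(K, F): K contains F ✓
(K, G): K contains G ✓
(K, Q): K contains Q ✓
(L, B): L contains B ✓
(N, G): N contains G ✓
(P, A): P contains A ✓
(P, B): P contains B ✓
(P, L): P contains L ✓
(W, B): W contains B ✓
Count: 12.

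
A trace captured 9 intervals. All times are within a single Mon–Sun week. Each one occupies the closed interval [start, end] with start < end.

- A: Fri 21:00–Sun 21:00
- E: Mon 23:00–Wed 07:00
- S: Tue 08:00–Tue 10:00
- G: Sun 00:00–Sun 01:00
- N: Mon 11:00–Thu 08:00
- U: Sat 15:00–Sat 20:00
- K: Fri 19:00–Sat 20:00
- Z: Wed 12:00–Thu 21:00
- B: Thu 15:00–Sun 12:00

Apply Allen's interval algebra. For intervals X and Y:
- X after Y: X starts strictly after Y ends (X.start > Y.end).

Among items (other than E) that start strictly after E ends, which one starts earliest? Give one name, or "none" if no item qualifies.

Z

Target E = [Mon 23:00, Wed 07:00].
A [Fri 21:00, Sun 21:00] → after → candidate.
B [Thu 15:00, Sun 12:00] → after → candidate.
G [Sun 00:00, Sun 01:00] → after → candidate.
K [Fri 19:00, Sat 20:00] → after → candidate.
N [Mon 11:00, Thu 08:00] → contains → excluded.
S [Tue 08:00, Tue 10:00] → during → excluded.
U [Sat 15:00, Sat 20:00] → after → candidate.
Z [Wed 12:00, Thu 21:00] → after → candidate.
Among candidates, earliest start is Wed 12:00 → Z.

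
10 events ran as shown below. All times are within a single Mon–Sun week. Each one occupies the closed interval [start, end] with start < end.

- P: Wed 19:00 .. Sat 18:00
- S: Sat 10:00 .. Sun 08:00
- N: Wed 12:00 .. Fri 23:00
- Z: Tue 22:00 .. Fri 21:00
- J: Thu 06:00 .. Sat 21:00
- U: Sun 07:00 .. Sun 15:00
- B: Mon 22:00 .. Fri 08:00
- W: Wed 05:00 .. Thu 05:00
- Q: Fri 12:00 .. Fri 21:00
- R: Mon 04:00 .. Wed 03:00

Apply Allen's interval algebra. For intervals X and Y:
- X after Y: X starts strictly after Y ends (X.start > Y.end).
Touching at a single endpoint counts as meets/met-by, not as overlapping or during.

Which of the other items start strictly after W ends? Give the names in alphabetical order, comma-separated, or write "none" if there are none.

Target W = [Wed 05:00, Thu 05:00].
B [Mon 22:00, Fri 08:00] → contains → no.
J [Thu 06:00, Sat 21:00] → after → yes.
N [Wed 12:00, Fri 23:00] → overlapped-by → no.
P [Wed 19:00, Sat 18:00] → overlapped-by → no.
Q [Fri 12:00, Fri 21:00] → after → yes.
R [Mon 04:00, Wed 03:00] → before → no.
S [Sat 10:00, Sun 08:00] → after → yes.
U [Sun 07:00, Sun 15:00] → after → yes.
Z [Tue 22:00, Fri 21:00] → contains → no.
Result: J, Q, S, U.

J, Q, S, U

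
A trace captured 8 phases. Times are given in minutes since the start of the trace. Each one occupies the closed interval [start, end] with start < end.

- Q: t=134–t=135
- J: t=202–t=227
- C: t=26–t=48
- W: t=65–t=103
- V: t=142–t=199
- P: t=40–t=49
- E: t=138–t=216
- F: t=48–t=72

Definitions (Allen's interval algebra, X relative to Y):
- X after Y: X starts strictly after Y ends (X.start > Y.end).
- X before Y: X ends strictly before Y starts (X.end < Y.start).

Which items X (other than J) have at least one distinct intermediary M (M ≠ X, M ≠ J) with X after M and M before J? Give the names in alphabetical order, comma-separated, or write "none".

E, Q, V, W

Target J = [t=202, t=227].
Intermediaries M with M before J: C, F, P, Q, V, W.
Via C — items with X after C: E, Q, V, W.
Via F — items with X after F: E, Q, V.
Via P — items with X after P: E, Q, V, W.
Via Q — items with X after Q: E, V.
Via V — items with X after V: none.
Via W — items with X after W: E, Q, V.
Union: E, Q, V, W.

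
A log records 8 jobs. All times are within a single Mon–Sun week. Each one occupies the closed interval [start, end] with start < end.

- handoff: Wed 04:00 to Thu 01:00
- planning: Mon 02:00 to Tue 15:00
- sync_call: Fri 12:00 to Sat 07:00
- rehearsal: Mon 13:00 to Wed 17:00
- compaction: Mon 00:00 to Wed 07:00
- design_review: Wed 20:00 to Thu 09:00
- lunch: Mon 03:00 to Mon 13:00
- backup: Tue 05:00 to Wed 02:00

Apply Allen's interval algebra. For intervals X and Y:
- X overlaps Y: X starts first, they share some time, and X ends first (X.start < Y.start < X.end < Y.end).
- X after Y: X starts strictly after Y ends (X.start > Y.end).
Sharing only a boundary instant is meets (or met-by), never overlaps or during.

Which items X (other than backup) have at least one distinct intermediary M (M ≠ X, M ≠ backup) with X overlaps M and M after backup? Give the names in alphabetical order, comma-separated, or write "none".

Target backup = [Tue 05:00, Wed 02:00].
Intermediaries M with M after backup: design_review, handoff, sync_call.
Via design_review — items with X overlaps design_review: handoff.
Via handoff — items with X overlaps handoff: compaction, rehearsal.
Via sync_call — items with X overlaps sync_call: none.
Union: compaction, handoff, rehearsal.

compaction, handoff, rehearsal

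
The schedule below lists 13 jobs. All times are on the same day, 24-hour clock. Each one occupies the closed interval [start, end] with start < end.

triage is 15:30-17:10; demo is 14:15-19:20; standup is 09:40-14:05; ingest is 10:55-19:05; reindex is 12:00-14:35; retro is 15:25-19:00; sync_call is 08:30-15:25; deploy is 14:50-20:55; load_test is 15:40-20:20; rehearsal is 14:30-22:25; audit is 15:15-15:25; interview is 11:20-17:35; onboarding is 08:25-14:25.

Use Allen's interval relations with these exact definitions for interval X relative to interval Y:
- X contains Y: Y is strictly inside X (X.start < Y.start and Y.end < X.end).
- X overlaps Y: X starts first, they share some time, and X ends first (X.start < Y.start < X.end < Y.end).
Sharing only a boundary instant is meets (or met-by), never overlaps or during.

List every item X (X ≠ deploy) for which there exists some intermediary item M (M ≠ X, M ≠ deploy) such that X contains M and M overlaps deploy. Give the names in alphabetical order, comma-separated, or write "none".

Target deploy = [14:50, 20:55].
Intermediaries M with M overlaps deploy: demo, ingest, interview, sync_call.
Via demo — items with X contains demo: none.
Via ingest — items with X contains ingest: none.
Via interview — items with X contains interview: ingest.
Via sync_call — items with X contains sync_call: none.
Union: ingest.

ingest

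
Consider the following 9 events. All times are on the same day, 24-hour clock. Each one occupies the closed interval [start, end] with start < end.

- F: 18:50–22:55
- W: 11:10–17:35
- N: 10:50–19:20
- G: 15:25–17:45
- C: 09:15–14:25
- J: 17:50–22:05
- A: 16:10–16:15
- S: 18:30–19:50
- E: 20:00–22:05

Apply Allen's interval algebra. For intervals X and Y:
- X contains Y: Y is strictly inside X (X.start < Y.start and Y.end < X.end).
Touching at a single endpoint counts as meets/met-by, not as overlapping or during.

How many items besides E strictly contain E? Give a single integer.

1

Target E = [20:00, 22:05].
A [16:10, 16:15] → before → no.
C [09:15, 14:25] → before → no.
F [18:50, 22:55] → contains → counts.
G [15:25, 17:45] → before → no.
J [17:50, 22:05] → finished-by → no.
N [10:50, 19:20] → before → no.
S [18:30, 19:50] → before → no.
W [11:10, 17:35] → before → no.
Total: 1.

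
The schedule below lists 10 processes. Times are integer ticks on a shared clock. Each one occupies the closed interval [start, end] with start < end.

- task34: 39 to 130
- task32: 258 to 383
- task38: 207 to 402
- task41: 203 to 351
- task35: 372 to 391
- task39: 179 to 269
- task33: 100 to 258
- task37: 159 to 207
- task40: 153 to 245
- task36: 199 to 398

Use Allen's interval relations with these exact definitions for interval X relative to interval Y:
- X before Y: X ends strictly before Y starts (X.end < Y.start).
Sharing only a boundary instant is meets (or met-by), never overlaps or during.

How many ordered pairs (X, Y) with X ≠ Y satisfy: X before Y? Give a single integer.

15

Checking all 90 ordered pairs for relation 'before'; matching pairs in alphabetical order:
(task33, task35): task33 before task35 ✓
(task34, task32): task34 before task32 ✓
(task34, task35): task34 before task35 ✓
(task34, task36): task34 before task36 ✓
(task34, task37): task34 before task37 ✓
(task34, task38): task34 before task38 ✓
(task34, task39): task34 before task39 ✓
(task34, task40): task34 before task40 ✓
(task34, task41): task34 before task41 ✓
(task37, task32): task37 before task32 ✓
(task37, task35): task37 before task35 ✓
(task39, task35): task39 before task35 ✓
(task40, task32): task40 before task32 ✓
(task40, task35): task40 before task35 ✓
(task41, task35): task41 before task35 ✓
Count: 15.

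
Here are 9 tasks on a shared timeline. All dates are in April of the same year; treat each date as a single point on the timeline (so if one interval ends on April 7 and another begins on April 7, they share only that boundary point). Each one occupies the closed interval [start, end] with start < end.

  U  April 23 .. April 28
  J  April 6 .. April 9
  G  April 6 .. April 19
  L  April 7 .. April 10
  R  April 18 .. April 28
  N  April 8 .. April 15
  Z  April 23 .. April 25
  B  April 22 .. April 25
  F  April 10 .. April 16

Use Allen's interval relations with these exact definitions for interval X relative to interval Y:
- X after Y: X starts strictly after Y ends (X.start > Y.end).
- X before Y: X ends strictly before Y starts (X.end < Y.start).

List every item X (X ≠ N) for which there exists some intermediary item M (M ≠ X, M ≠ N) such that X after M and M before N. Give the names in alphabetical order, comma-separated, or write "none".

none

Target N = [April 8, April 15].
Intermediaries M with M before N: none.
Union: none.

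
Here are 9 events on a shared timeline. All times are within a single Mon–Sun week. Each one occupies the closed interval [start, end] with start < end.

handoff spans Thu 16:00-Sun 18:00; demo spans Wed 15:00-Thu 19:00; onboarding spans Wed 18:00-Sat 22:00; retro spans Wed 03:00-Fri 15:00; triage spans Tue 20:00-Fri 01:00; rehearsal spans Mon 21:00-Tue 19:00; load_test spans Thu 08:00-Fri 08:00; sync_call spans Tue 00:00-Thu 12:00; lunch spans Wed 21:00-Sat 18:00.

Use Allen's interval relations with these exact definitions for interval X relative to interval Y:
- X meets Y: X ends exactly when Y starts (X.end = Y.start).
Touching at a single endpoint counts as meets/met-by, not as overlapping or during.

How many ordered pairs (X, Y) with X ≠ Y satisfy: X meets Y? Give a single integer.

Checking all 72 ordered pairs for relation 'meets'; matching pairs in alphabetical order:
No pair satisfies it.
Count: 0.

0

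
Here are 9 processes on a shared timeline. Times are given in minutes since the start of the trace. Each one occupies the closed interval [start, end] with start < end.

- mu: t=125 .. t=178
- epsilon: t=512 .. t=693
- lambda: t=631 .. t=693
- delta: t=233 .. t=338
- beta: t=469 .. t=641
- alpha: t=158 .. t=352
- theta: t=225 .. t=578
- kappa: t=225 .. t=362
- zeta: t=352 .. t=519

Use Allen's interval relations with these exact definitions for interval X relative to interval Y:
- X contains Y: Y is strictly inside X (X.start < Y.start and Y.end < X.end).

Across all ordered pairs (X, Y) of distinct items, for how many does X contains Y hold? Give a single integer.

4

Checking all 72 ordered pairs for relation 'contains'; matching pairs in alphabetical order:
(alpha, delta): alpha contains delta ✓
(kappa, delta): kappa contains delta ✓
(theta, delta): theta contains delta ✓
(theta, zeta): theta contains zeta ✓
Count: 4.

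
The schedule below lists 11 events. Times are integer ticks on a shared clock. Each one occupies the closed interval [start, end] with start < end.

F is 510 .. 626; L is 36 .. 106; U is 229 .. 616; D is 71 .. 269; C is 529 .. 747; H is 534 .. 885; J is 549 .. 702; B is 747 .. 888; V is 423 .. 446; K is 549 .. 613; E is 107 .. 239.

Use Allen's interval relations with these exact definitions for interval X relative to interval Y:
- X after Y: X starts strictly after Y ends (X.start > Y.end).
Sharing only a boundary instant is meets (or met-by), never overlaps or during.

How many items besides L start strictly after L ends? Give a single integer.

9

Target L = [36, 106].
B [747, 888] → after → counts.
C [529, 747] → after → counts.
D [71, 269] → overlapped-by → no.
E [107, 239] → after → counts.
F [510, 626] → after → counts.
H [534, 885] → after → counts.
J [549, 702] → after → counts.
K [549, 613] → after → counts.
U [229, 616] → after → counts.
V [423, 446] → after → counts.
Total: 9.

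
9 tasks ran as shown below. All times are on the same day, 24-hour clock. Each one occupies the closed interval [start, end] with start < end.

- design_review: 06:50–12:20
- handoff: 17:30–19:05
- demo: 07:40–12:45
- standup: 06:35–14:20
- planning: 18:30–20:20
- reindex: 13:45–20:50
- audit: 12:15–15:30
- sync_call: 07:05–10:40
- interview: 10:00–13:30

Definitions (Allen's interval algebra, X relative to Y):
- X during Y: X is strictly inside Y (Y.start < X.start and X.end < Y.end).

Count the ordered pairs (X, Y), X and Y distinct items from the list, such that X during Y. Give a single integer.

7

Checking all 72 ordered pairs for relation 'during'; matching pairs in alphabetical order:
(demo, standup): demo during standup ✓
(design_review, standup): design_review during standup ✓
(handoff, reindex): handoff during reindex ✓
(interview, standup): interview during standup ✓
(planning, reindex): planning during reindex ✓
(sync_call, design_review): sync_call during design_review ✓
(sync_call, standup): sync_call during standup ✓
Count: 7.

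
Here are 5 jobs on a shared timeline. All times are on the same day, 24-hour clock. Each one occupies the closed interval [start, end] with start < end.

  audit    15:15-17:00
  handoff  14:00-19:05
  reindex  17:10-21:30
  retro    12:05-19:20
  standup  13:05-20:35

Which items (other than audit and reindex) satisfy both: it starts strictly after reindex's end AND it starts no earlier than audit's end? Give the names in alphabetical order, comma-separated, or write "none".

Conditions: its start is strictly after reindex's end (X.start > 21:30) AND its start is no earlier than audit's end (X.start >= 17:00).
handoff: start 14:00 > 21:30? ✗; start 14:00 >= 17:00? ✗ → no.
retro: start 12:05 > 21:30? ✗; start 12:05 >= 17:00? ✗ → no.
standup: start 13:05 > 21:30? ✗; start 13:05 >= 17:00? ✗ → no.
Result: none.

none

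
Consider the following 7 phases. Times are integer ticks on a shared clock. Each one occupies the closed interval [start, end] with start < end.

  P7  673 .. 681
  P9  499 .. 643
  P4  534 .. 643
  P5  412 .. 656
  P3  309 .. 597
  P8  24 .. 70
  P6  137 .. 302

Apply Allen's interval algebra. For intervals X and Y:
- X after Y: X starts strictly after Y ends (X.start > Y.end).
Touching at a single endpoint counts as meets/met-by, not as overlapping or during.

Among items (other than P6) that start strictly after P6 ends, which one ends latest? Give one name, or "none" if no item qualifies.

Target P6 = [137, 302].
P3 [309, 597] → after → candidate.
P4 [534, 643] → after → candidate.
P5 [412, 656] → after → candidate.
P7 [673, 681] → after → candidate.
P8 [24, 70] → before → excluded.
P9 [499, 643] → after → candidate.
Among candidates, latest end is 681 → P7.

P7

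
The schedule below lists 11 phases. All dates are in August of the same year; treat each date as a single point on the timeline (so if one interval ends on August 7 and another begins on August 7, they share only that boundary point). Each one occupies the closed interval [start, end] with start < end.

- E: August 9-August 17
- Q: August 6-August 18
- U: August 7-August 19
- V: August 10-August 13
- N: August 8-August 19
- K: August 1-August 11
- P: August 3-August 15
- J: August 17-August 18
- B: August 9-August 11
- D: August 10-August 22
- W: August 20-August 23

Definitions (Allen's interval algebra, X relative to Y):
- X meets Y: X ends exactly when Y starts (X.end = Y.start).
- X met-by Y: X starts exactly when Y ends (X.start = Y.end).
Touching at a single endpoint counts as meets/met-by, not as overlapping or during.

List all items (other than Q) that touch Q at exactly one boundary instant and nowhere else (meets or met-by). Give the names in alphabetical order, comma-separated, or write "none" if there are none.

none

Target Q = [August 6, August 18].
B [August 9, August 11] → during → no.
D [August 10, August 22] → overlapped-by → no.
E [August 9, August 17] → during → no.
J [August 17, August 18] → finishes → no.
K [August 1, August 11] → overlaps → no.
N [August 8, August 19] → overlapped-by → no.
P [August 3, August 15] → overlaps → no.
U [August 7, August 19] → overlapped-by → no.
V [August 10, August 13] → during → no.
W [August 20, August 23] → after → no.
Result: none.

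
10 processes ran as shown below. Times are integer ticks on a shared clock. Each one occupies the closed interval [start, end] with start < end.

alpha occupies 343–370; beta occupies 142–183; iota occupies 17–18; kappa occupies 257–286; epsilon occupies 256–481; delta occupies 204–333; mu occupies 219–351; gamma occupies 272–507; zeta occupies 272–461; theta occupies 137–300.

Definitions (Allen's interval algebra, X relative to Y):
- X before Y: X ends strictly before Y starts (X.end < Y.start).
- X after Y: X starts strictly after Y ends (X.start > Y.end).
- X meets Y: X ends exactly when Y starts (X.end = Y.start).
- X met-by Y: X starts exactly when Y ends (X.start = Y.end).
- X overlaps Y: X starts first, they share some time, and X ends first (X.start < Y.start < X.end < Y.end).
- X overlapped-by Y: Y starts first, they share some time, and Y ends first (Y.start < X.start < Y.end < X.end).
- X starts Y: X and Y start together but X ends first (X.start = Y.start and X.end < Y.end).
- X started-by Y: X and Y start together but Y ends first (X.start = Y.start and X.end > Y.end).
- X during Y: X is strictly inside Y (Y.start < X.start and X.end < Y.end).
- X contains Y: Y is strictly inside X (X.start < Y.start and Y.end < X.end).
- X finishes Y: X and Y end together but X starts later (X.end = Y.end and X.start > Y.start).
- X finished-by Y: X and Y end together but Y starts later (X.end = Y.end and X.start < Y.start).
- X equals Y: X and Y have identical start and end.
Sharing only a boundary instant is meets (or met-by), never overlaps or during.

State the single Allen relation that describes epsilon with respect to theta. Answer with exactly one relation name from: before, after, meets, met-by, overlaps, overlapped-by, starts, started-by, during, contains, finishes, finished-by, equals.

overlapped-by

epsilon = [256, 481]; theta = [137, 300].
Compare endpoints: epsilon.start > theta.start, epsilon.start < theta.end, epsilon.end > theta.start, epsilon.end > theta.end.
That pattern is 'overlapped-by'.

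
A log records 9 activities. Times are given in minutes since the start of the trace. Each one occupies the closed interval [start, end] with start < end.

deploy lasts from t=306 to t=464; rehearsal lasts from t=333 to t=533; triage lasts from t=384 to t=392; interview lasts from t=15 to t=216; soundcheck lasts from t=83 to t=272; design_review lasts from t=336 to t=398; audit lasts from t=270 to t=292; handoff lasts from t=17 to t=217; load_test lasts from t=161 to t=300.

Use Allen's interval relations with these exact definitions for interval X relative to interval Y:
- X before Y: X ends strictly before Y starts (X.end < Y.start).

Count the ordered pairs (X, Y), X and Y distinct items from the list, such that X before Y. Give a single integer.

Checking all 72 ordered pairs for relation 'before'; matching pairs in alphabetical order:
(audit, deploy): audit before deploy ✓
(audit, design_review): audit before design_review ✓
(audit, rehearsal): audit before rehearsal ✓
(audit, triage): audit before triage ✓
(handoff, audit): handoff before audit ✓
(handoff, deploy): handoff before deploy ✓
(handoff, design_review): handoff before design_review ✓
(handoff, rehearsal): handoff before rehearsal ✓
(handoff, triage): handoff before triage ✓
(interview, audit): interview before audit ✓
(interview, deploy): interview before deploy ✓
(interview, design_review): interview before design_review ✓
(interview, rehearsal): interview before rehearsal ✓
(interview, triage): interview before triage ✓
(load_test, deploy): load_test before deploy ✓
(load_test, design_review): load_test before design_review ✓
(load_test, rehearsal): load_test before rehearsal ✓
(load_test, triage): load_test before triage ✓
(soundcheck, deploy): soundcheck before deploy ✓
(soundcheck, design_review): soundcheck before design_review ✓
(soundcheck, rehearsal): soundcheck before rehearsal ✓
(soundcheck, triage): soundcheck before triage ✓
Count: 22.

22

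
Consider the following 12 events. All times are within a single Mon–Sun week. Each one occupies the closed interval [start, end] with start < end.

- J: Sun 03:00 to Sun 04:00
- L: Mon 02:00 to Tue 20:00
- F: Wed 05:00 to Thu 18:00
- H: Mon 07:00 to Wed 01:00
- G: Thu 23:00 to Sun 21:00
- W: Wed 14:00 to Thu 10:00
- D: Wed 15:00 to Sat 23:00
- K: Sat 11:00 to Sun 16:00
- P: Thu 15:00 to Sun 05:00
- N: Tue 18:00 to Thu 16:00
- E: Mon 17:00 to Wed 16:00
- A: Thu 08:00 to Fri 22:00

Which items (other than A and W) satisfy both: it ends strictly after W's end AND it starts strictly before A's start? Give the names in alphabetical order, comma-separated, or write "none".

D, F, N

Conditions: its end is strictly after W's end (X.end > Thu 10:00) AND its start is strictly before A's start (X.start < Thu 08:00).
D: end Sat 23:00 > Thu 10:00? ✓; start Wed 15:00 < Thu 08:00? ✓ → yes.
E: end Wed 16:00 > Thu 10:00? ✗; start Mon 17:00 < Thu 08:00? ✓ → no.
F: end Thu 18:00 > Thu 10:00? ✓; start Wed 05:00 < Thu 08:00? ✓ → yes.
G: end Sun 21:00 > Thu 10:00? ✓; start Thu 23:00 < Thu 08:00? ✗ → no.
H: end Wed 01:00 > Thu 10:00? ✗; start Mon 07:00 < Thu 08:00? ✓ → no.
J: end Sun 04:00 > Thu 10:00? ✓; start Sun 03:00 < Thu 08:00? ✗ → no.
K: end Sun 16:00 > Thu 10:00? ✓; start Sat 11:00 < Thu 08:00? ✗ → no.
L: end Tue 20:00 > Thu 10:00? ✗; start Mon 02:00 < Thu 08:00? ✓ → no.
N: end Thu 16:00 > Thu 10:00? ✓; start Tue 18:00 < Thu 08:00? ✓ → yes.
P: end Sun 05:00 > Thu 10:00? ✓; start Thu 15:00 < Thu 08:00? ✗ → no.
Result: D, F, N.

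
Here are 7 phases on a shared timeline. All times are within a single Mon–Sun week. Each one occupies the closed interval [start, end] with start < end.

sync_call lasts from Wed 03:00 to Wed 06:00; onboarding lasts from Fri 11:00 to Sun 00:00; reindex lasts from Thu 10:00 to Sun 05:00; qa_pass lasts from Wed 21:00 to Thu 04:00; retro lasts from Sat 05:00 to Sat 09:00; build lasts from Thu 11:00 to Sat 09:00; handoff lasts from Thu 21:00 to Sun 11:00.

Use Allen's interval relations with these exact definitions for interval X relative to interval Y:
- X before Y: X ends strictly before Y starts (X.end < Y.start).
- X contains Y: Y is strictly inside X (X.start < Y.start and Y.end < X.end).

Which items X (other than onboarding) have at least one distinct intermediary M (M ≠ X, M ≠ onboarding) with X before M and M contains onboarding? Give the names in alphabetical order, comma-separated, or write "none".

Target onboarding = [Fri 11:00, Sun 00:00].
Intermediaries M with M contains onboarding: handoff, reindex.
Via handoff — items with X before handoff: qa_pass, sync_call.
Via reindex — items with X before reindex: qa_pass, sync_call.
Union: qa_pass, sync_call.

qa_pass, sync_call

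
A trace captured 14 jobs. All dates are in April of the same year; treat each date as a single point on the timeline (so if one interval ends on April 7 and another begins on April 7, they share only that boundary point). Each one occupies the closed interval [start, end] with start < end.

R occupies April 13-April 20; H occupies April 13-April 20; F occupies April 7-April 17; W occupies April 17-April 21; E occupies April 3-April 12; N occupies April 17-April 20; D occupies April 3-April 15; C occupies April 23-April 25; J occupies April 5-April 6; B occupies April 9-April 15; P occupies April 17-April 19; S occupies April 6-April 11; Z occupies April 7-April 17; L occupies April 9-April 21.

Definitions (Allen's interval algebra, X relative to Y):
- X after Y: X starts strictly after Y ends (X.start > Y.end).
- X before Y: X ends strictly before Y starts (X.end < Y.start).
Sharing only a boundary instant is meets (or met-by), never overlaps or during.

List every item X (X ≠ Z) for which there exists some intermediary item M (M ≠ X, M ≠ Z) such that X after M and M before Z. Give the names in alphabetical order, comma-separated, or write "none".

Target Z = [April 7, April 17].
Intermediaries M with M before Z: J.
Via J — items with X after J: B, C, F, H, L, N, P, R, W.
Union: B, C, F, H, L, N, P, R, W.

B, C, F, H, L, N, P, R, W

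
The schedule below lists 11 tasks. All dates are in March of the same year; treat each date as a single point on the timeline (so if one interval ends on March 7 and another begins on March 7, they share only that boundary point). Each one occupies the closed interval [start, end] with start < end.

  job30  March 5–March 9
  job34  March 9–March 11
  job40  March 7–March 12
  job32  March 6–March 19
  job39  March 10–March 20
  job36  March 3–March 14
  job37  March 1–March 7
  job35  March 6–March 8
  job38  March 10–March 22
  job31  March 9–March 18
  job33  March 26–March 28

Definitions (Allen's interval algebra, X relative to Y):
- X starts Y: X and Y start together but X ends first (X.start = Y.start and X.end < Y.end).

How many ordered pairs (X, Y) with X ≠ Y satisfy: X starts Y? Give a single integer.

3

Checking all 110 ordered pairs for relation 'starts'; matching pairs in alphabetical order:
(job34, job31): job34 starts job31 ✓
(job35, job32): job35 starts job32 ✓
(job39, job38): job39 starts job38 ✓
Count: 3.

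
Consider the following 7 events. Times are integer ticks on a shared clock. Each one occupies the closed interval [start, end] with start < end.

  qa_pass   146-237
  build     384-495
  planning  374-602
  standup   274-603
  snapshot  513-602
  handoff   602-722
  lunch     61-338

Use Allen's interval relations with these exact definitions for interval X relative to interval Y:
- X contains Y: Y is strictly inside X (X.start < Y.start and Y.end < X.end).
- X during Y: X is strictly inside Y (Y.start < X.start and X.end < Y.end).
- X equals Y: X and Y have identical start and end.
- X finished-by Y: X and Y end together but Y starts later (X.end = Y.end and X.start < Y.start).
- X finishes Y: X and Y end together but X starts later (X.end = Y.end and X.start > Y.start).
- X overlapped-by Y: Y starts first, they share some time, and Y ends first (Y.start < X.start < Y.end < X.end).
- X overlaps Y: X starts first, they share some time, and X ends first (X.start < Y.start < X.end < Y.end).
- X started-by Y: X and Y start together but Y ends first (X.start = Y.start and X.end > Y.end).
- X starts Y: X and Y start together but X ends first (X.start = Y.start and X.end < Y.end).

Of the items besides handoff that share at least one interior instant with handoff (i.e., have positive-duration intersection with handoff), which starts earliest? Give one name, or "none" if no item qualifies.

Target handoff = [602, 722].
build [384, 495] → before → excluded.
lunch [61, 338] → before → excluded.
planning [374, 602] → meets → excluded.
qa_pass [146, 237] → before → excluded.
snapshot [513, 602] → meets → excluded.
standup [274, 603] → overlaps → candidate.
Among candidates, earliest start is 274 → standup.

standup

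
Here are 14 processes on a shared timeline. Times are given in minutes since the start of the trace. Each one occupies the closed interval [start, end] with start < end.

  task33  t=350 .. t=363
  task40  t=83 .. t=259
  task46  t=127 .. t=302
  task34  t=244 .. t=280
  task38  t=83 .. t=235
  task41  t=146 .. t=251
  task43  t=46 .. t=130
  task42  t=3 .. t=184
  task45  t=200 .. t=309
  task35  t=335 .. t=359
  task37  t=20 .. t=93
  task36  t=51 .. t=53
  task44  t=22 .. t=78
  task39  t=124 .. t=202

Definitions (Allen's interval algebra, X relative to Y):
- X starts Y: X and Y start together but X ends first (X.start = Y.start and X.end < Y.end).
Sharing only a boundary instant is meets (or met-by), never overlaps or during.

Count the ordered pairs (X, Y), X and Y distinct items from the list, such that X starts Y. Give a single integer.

Checking all 182 ordered pairs for relation 'starts'; matching pairs in alphabetical order:
(task38, task40): task38 starts task40 ✓
Count: 1.

1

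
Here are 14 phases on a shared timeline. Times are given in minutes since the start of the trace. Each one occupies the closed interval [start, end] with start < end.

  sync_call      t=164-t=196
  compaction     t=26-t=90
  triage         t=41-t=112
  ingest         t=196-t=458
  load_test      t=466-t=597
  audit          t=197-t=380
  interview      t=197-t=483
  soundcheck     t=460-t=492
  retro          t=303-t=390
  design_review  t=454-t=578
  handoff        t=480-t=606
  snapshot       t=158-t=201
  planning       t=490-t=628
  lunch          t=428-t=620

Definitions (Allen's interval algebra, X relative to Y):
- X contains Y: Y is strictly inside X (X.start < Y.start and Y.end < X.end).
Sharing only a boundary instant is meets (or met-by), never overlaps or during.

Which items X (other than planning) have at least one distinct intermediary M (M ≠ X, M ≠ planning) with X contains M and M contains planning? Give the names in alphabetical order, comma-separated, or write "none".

none

Target planning = [t=490, t=628].
Intermediaries M with M contains planning: none.
Union: none.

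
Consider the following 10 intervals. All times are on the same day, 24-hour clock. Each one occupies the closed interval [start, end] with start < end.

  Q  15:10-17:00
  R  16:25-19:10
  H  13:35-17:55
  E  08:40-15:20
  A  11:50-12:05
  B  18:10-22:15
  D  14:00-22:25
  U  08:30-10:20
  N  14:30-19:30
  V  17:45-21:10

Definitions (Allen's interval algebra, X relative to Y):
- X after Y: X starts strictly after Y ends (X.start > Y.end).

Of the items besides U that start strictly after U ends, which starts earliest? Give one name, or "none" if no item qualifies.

Target U = [08:30, 10:20].
A [11:50, 12:05] → after → candidate.
B [18:10, 22:15] → after → candidate.
D [14:00, 22:25] → after → candidate.
E [08:40, 15:20] → overlapped-by → excluded.
H [13:35, 17:55] → after → candidate.
N [14:30, 19:30] → after → candidate.
Q [15:10, 17:00] → after → candidate.
R [16:25, 19:10] → after → candidate.
V [17:45, 21:10] → after → candidate.
Among candidates, earliest start is 11:50 → A.

A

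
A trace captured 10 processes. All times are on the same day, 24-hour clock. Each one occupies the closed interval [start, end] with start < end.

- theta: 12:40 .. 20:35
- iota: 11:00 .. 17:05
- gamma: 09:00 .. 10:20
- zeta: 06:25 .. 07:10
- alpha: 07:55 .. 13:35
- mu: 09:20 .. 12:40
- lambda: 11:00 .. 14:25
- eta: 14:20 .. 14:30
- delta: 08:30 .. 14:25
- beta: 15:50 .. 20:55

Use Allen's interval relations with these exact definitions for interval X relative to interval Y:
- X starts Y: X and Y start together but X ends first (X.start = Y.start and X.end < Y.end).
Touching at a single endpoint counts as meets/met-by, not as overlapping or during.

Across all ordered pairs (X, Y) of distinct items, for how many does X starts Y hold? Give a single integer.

Checking all 90 ordered pairs for relation 'starts'; matching pairs in alphabetical order:
(lambda, iota): lambda starts iota ✓
Count: 1.

1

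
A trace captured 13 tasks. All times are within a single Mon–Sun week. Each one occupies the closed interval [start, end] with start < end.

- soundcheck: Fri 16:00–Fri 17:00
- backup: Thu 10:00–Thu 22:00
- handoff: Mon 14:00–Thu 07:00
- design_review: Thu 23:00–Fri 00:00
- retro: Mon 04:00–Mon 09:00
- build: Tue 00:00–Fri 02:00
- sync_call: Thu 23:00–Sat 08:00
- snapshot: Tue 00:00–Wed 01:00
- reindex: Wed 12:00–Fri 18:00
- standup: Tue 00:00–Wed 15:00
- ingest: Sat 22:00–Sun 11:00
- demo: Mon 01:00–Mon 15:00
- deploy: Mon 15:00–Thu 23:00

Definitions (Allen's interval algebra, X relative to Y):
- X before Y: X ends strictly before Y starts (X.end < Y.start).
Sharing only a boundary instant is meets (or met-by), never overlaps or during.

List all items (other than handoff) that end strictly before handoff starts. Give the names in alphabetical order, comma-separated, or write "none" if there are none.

Target handoff = [Mon 14:00, Thu 07:00].
backup [Thu 10:00, Thu 22:00] → after → no.
build [Tue 00:00, Fri 02:00] → overlapped-by → no.
demo [Mon 01:00, Mon 15:00] → overlaps → no.
deploy [Mon 15:00, Thu 23:00] → overlapped-by → no.
design_review [Thu 23:00, Fri 00:00] → after → no.
ingest [Sat 22:00, Sun 11:00] → after → no.
reindex [Wed 12:00, Fri 18:00] → overlapped-by → no.
retro [Mon 04:00, Mon 09:00] → before → yes.
snapshot [Tue 00:00, Wed 01:00] → during → no.
soundcheck [Fri 16:00, Fri 17:00] → after → no.
standup [Tue 00:00, Wed 15:00] → during → no.
sync_call [Thu 23:00, Sat 08:00] → after → no.
Result: retro.

retro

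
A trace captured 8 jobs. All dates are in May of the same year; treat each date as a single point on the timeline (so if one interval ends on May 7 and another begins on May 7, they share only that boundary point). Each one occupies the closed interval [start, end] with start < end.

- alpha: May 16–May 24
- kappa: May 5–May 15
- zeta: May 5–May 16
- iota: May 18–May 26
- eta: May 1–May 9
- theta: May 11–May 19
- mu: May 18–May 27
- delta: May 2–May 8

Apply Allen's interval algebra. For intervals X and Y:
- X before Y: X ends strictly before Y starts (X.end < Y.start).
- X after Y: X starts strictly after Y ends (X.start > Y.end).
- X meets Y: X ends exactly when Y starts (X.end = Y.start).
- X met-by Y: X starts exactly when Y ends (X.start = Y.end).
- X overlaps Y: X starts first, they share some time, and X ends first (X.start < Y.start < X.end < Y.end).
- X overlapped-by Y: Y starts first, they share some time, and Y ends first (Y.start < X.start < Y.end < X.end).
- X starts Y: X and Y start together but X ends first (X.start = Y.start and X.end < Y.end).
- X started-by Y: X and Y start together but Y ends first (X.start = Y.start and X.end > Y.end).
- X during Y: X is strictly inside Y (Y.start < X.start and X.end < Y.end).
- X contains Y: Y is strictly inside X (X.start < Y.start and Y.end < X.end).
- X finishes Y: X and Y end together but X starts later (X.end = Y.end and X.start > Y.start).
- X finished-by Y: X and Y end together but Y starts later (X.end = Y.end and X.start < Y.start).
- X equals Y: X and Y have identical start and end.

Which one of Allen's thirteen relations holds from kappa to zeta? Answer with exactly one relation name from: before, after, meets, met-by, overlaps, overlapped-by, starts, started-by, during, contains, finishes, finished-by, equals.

starts

kappa = [May 5, May 15]; zeta = [May 5, May 16].
Compare endpoints: kappa.start = zeta.start, kappa.start < zeta.end, kappa.end > zeta.start, kappa.end < zeta.end.
That pattern is 'starts'.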